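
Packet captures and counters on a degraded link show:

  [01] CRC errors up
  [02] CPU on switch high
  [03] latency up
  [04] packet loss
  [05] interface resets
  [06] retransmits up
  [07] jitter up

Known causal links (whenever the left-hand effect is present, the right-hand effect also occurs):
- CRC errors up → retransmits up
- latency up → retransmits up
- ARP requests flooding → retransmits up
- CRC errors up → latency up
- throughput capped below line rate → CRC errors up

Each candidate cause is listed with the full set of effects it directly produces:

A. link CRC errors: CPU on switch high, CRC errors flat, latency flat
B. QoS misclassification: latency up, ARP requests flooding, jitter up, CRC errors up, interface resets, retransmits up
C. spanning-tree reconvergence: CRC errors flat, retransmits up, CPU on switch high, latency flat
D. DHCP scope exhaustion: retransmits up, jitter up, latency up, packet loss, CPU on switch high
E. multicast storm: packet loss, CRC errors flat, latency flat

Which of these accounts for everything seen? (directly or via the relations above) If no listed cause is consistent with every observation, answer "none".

none

Checking each candidate against the observations:
(A) link CRC errors — fails on CRC errors up, latency up, packet loss, interface resets, retransmits up, jitter up (predicts CRC errors flat, not CRC errors up; predicts latency flat, not latency up)
(B) QoS misclassification — CRC errors up match; CPU on switch high miss; latency up match; packet loss miss; interface resets match; retransmits up match; jitter up match
(C) spanning-tree reconvergence — CRC errors up miss; CPU on switch high match; latency up miss; packet loss miss; interface resets miss; retransmits up match; jitter up miss
(D) DHCP scope exhaustion — CRC errors up miss; CPU on switch high match; latency up match; packet loss match; interface resets miss; retransmits up match; jitter up match
(E) multicast storm — fails on CRC errors up, CPU on switch high, latency up, interface resets, retransmits up, jitter up (predicts CRC errors flat, not CRC errors up; predicts latency flat, not latency up)
No candidate is consistent with all observations.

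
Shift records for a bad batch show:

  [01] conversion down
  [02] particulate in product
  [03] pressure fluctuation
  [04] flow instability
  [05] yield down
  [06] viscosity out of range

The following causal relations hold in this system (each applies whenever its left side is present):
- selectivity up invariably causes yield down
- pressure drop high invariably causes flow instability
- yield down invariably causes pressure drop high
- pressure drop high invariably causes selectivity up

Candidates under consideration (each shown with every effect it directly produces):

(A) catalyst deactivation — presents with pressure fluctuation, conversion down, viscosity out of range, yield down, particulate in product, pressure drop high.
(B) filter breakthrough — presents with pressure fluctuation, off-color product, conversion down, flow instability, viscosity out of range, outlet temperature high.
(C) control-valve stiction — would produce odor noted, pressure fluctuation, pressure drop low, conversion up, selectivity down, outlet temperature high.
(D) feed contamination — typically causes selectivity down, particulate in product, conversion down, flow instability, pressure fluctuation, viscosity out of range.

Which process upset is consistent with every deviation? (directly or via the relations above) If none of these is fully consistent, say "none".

Per-candidate check:
(A) catalyst deactivation — accounts for every observation (flow instability by pressure drop high → flow instability)
(B) filter breakthrough — does not account for particulate in product, yield down
(C) control-valve stiction — conversion down miss; particulate in product miss; pressure fluctuation match; flow instability miss; yield down miss; viscosity out of range miss
(D) feed contamination — does not account for yield down
(A) is the only candidate with no mismatches.

A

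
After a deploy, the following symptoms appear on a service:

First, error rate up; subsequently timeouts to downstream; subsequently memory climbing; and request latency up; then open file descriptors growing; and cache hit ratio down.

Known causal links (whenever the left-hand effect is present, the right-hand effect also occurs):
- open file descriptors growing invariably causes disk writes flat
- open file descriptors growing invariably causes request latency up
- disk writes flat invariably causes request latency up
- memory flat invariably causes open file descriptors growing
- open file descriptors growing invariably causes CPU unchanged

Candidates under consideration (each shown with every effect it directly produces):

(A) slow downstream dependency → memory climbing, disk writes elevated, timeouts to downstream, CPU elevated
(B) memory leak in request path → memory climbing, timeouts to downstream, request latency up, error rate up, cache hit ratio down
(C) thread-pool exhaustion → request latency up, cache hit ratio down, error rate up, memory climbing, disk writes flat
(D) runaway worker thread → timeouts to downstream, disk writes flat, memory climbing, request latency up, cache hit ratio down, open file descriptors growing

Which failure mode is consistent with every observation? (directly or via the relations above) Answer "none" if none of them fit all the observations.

none

Per-candidate check:
(A) slow downstream dependency — does not account for error rate up, request latency up, open file descriptors growing, cache hit ratio down
(B) memory leak in request path — does not account for open file descriptors growing
(C) thread-pool exhaustion — error rate up yes; timeouts to downstream NO; memory climbing yes; request latency up yes; open file descriptors growing NO; cache hit ratio down yes
(D) runaway worker thread — does not account for error rate up
None of the listed candidates fits everything.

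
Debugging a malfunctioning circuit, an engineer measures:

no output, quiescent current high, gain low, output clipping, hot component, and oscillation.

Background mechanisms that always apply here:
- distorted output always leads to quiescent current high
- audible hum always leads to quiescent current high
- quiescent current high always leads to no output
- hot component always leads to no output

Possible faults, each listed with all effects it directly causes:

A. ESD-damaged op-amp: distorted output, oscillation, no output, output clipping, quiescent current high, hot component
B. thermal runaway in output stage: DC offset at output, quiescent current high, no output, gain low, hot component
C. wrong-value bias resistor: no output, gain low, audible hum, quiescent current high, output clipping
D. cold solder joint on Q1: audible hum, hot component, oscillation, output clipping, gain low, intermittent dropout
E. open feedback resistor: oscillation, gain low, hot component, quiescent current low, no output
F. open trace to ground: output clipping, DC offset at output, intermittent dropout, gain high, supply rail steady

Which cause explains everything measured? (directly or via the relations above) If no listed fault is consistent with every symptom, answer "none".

D

Checking each candidate against the observations:
(A) ESD-damaged op-amp — does not account for gain low
(B) thermal runaway in output stage — no output ✓; quiescent current high ✓; gain low ✓; output clipping ✗; hot component ✓; oscillation ✗
(C) wrong-value bias resistor — does not account for hot component, oscillation
(D) cold solder joint on Q1 — no output ✓ (through hot component → no output); quiescent current high ✓ (through audible hum → quiescent current high); gain low ✓; output clipping ✓; hot component ✓; oscillation ✓
(E) open feedback resistor — fails on quiescent current high, output clipping (predicts quiescent current low, not quiescent current high)
(F) open trace to ground — fails on no output, quiescent current high, gain low, hot component, oscillation (predicts gain high, not gain low)
Only (D) is consistent with every observation.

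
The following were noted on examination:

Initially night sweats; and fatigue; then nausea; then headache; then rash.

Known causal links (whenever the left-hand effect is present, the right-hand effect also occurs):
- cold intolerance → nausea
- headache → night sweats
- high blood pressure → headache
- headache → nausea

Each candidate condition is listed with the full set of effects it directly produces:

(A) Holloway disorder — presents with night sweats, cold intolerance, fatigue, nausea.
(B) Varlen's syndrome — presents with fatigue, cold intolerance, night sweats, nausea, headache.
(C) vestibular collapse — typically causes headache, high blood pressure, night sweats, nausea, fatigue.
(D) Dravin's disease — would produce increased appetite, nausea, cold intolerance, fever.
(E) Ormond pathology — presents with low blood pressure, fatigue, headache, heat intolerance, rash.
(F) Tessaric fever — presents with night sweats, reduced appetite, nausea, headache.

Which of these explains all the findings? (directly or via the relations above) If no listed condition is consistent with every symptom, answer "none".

E

Testing each hypothesis:
(A) Holloway disorder — does not account for headache, rash
(B) Varlen's syndrome — night sweats match; fatigue match; nausea match; headache match; rash miss
(C) vestibular collapse — does not account for rash
(D) Dravin's disease — does not account for night sweats, fatigue, headache, rash
(E) Ormond pathology — night sweats match (through headache → night sweats); fatigue match; nausea match (through headache → nausea); headache match; rash match
(F) Tessaric fever — night sweats match; fatigue miss; nausea match; headache match; rash miss
(E) alone accounts for all the evidence.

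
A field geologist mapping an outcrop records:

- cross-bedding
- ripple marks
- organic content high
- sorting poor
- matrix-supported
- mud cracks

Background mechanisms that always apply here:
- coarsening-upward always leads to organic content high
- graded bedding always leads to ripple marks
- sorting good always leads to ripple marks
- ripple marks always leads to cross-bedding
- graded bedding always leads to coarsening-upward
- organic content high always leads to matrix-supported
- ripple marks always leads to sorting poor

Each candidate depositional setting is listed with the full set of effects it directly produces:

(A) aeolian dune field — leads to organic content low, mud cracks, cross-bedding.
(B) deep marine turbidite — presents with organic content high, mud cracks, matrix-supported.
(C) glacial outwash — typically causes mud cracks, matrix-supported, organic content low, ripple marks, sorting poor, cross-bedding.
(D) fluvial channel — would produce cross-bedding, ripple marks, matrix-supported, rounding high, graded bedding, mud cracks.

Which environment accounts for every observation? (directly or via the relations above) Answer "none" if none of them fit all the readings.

Checking each candidate against the observations:
(A) aeolian dune field — cross-bedding match; ripple marks miss; organic content high miss; sorting poor miss; matrix-supported miss; mud cracks match
(B) deep marine turbidite — cross-bedding miss; ripple marks miss; organic content high match; sorting poor miss; matrix-supported match; mud cracks match
(C) glacial outwash — fails on organic content high (predicts organic content low, not organic content high)
(D) fluvial channel — cross-bedding match; ripple marks match; organic content high match (via graded bedding → coarsening-upward → organic content high); sorting poor match (via ripple marks → sorting poor); matrix-supported match; mud cracks match
Only (D) is consistent with every observation.

D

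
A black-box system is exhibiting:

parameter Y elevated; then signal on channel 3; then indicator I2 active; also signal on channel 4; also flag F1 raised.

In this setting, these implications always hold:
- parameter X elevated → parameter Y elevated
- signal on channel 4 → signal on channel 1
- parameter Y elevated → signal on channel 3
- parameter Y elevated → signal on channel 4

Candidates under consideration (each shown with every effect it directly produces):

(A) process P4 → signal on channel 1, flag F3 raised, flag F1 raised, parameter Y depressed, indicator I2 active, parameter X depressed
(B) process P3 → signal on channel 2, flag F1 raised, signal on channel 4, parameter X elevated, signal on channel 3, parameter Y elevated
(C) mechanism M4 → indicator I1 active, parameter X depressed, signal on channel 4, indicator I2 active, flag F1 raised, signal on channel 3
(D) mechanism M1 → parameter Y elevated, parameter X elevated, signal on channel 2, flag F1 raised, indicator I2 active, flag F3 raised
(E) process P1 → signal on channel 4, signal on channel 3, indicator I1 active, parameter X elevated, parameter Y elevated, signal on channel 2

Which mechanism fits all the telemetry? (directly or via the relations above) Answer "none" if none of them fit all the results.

D

Checking each candidate against the observations:
(A) process P4 — fails on parameter Y elevated, signal on channel 3, signal on channel 4 (predicts parameter Y depressed, not parameter Y elevated)
(B) process P3 — does not account for indicator I2 active
(C) mechanism M4 — parameter Y elevated NO; signal on channel 3 yes; indicator I2 active yes; signal on channel 4 yes; flag F1 raised yes
(D) mechanism M1 — accounts for every observation (signal on channel 3 through parameter Y elevated → signal on channel 3)
(E) process P1 — parameter Y elevated yes; signal on channel 3 yes; indicator I2 active NO; signal on channel 4 yes; flag F1 raised NO
(D) alone accounts for all the evidence.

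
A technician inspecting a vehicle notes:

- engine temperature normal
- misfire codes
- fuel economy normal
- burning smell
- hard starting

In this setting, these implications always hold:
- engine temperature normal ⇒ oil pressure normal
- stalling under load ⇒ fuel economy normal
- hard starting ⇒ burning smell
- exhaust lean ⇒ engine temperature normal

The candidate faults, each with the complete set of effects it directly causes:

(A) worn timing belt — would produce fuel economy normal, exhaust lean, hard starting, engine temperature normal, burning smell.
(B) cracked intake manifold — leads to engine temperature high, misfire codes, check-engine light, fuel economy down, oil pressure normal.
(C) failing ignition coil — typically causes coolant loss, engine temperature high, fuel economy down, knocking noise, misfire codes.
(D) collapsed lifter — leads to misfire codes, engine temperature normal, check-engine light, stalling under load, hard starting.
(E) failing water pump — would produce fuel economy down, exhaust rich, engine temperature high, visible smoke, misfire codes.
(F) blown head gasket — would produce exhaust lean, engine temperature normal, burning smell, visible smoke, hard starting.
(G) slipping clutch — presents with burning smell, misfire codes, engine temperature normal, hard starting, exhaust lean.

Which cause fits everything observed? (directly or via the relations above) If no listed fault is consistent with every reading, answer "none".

D

Per-candidate check:
(A) worn timing belt — engine temperature normal +; misfire codes -; fuel economy normal +; burning smell +; hard starting +
(B) cracked intake manifold — engine temperature normal -; misfire codes +; fuel economy normal -; burning smell -; hard starting -
(C) failing ignition coil — fails on engine temperature normal, fuel economy normal, burning smell, hard starting (predicts engine temperature high, not engine temperature normal; predicts fuel economy down, not fuel economy normal)
(D) collapsed lifter — engine temperature normal +; misfire codes +; fuel economy normal + (via stalling under load → fuel economy normal); burning smell + (via hard starting → burning smell); hard starting +
(E) failing water pump — engine temperature normal -; misfire codes +; fuel economy normal -; burning smell -; hard starting -
(F) blown head gasket — engine temperature normal +; misfire codes -; fuel economy normal -; burning smell +; hard starting +
(G) slipping clutch — does not account for fuel economy normal
Only (D) is consistent with every observation.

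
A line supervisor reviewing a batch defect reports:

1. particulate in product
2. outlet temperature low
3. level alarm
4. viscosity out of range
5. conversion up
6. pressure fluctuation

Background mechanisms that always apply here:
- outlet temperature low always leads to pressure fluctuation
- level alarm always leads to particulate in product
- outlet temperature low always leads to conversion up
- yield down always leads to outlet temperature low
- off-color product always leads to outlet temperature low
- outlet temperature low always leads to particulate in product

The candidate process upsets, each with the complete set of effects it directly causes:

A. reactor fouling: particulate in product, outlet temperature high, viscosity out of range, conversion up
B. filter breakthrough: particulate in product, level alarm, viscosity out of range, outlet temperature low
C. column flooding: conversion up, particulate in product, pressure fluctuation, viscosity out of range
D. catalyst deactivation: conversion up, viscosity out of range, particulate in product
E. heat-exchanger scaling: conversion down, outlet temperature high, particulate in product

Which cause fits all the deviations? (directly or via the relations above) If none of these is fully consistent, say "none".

B

Checking each candidate against the observations:
(A) reactor fouling — particulate in product yes; outlet temperature low NO; level alarm NO; viscosity out of range yes; conversion up yes; pressure fluctuation NO
(B) filter breakthrough — accounts for every observation (conversion up through outlet temperature low → conversion up)
(C) column flooding — particulate in product yes; outlet temperature low NO; level alarm NO; viscosity out of range yes; conversion up yes; pressure fluctuation yes
(D) catalyst deactivation — does not account for outlet temperature low, level alarm, pressure fluctuation
(E) heat-exchanger scaling — fails on outlet temperature low, level alarm, viscosity out of range, conversion up, pressure fluctuation (predicts outlet temperature high, not outlet temperature low; predicts conversion down, not conversion up)
(B) alone accounts for all the evidence.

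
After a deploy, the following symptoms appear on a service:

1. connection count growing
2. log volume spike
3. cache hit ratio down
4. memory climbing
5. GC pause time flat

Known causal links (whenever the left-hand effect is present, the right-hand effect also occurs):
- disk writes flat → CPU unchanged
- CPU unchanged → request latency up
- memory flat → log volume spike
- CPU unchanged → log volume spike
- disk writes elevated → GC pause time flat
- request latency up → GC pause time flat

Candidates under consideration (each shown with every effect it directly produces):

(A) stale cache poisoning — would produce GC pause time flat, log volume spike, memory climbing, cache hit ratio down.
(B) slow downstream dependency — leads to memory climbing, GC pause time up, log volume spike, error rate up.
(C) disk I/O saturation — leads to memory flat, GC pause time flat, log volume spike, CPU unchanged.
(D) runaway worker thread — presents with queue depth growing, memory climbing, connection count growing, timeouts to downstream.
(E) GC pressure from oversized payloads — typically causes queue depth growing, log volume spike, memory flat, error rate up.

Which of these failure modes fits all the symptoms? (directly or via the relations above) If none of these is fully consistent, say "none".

For each candidate, compare predicted effects to what was observed:
(A) stale cache poisoning — connection count growing miss; log volume spike match; cache hit ratio down match; memory climbing match; GC pause time flat match
(B) slow downstream dependency — connection count growing miss; log volume spike match; cache hit ratio down miss; memory climbing match; GC pause time flat miss
(C) disk I/O saturation — connection count growing miss; log volume spike match; cache hit ratio down miss; memory climbing miss; GC pause time flat match
(D) runaway worker thread — connection count growing match; log volume spike miss; cache hit ratio down miss; memory climbing match; GC pause time flat miss
(E) GC pressure from oversized payloads — fails on connection count growing, cache hit ratio down, memory climbing, GC pause time flat (predicts memory flat, not memory climbing)
No candidate is consistent with all observations.

none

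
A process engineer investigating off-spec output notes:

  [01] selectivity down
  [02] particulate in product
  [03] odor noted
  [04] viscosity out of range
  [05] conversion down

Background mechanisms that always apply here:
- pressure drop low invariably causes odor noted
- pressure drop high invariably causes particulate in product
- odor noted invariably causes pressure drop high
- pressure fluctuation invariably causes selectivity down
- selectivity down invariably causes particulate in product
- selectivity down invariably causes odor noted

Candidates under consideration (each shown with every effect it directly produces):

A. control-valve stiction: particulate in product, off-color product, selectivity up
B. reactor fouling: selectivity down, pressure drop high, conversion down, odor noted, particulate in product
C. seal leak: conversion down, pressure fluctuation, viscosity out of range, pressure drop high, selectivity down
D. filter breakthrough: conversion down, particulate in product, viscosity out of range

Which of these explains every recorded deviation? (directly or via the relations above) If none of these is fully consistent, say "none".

C

Per-candidate check:
(A) control-valve stiction — selectivity down NO; particulate in product yes; odor noted NO; viscosity out of range NO; conversion down NO
(B) reactor fouling — does not account for viscosity out of range
(C) seal leak — selectivity down yes; particulate in product yes (through selectivity down → particulate in product); odor noted yes (through selectivity down → odor noted); viscosity out of range yes; conversion down yes
(D) filter breakthrough — selectivity down NO; particulate in product yes; odor noted NO; viscosity out of range yes; conversion down yes
(C) alone accounts for all the evidence.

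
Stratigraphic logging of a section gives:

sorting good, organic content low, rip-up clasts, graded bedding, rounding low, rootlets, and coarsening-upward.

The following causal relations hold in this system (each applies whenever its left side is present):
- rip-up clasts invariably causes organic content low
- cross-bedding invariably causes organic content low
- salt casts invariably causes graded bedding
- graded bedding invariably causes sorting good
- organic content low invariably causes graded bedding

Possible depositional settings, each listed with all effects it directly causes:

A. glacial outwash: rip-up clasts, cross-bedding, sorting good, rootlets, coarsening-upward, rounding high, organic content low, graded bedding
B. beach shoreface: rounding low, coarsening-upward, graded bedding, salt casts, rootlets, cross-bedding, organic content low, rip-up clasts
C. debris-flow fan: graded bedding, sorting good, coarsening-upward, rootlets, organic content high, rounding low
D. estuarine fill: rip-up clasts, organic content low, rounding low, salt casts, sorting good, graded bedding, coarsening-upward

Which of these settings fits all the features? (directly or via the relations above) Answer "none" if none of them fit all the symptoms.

Testing each hypothesis:
(A) glacial outwash — sorting good yes; organic content low yes; rip-up clasts yes; graded bedding yes; rounding low NO; rootlets yes; coarsening-upward yes
(B) beach shoreface — sorting good yes (through graded bedding → sorting good); organic content low yes; rip-up clasts yes; graded bedding yes; rounding low yes; rootlets yes; coarsening-upward yes
(C) debris-flow fan — fails on organic content low, rip-up clasts (predicts organic content high, not organic content low)
(D) estuarine fill — sorting good yes; organic content low yes; rip-up clasts yes; graded bedding yes; rounding low yes; rootlets NO; coarsening-upward yes
Only (B) is consistent with every observation.

B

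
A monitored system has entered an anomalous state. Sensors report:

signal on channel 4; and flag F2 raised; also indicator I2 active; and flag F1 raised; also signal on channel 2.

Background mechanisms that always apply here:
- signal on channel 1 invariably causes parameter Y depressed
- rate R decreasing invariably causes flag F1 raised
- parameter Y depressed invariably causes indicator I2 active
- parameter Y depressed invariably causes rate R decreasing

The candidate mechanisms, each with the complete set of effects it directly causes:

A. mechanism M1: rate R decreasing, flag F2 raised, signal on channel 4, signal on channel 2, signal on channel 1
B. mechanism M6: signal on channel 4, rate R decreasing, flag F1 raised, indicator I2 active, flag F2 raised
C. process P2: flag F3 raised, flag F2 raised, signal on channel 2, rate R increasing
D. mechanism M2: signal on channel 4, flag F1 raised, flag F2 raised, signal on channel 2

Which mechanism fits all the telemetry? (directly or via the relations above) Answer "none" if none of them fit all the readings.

A

Testing each hypothesis:
(A) mechanism M1 — signal on channel 4 match; flag F2 raised match; indicator I2 active match (by signal on channel 1 → parameter Y depressed → indicator I2 active); flag F1 raised match (by rate R decreasing → flag F1 raised); signal on channel 2 match
(B) mechanism M6 — does not account for signal on channel 2
(C) process P2 — signal on channel 4 miss; flag F2 raised match; indicator I2 active miss; flag F1 raised miss; signal on channel 2 match
(D) mechanism M2 — signal on channel 4 match; flag F2 raised match; indicator I2 active miss; flag F1 raised match; signal on channel 2 match
Only (A) is consistent with every observation.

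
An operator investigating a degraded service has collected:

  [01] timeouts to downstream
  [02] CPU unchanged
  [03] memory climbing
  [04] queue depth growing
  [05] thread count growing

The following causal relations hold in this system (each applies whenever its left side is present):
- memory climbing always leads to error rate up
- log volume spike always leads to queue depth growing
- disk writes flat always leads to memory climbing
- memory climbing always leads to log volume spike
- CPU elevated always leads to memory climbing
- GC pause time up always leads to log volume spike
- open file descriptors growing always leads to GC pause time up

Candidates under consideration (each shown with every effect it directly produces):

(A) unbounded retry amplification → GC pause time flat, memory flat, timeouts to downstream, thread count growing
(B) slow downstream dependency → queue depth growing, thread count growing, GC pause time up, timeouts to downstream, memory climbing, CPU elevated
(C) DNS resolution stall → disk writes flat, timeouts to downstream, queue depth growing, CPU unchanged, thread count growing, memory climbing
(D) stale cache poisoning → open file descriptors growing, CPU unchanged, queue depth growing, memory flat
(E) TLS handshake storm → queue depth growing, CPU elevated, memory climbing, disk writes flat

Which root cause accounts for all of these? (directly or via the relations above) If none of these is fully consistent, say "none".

C

Testing each hypothesis:
(A) unbounded retry amplification — fails on CPU unchanged, memory climbing, queue depth growing (predicts memory flat, not memory climbing)
(B) slow downstream dependency — fails on CPU unchanged (predicts CPU elevated, not CPU unchanged)
(C) DNS resolution stall — timeouts to downstream yes; CPU unchanged yes; memory climbing yes; queue depth growing yes; thread count growing yes
(D) stale cache poisoning — fails on timeouts to downstream, memory climbing, thread count growing (predicts memory flat, not memory climbing)
(E) TLS handshake storm — timeouts to downstream NO; CPU unchanged NO; memory climbing yes; queue depth growing yes; thread count growing NO
(C) is the only candidate with no mismatches.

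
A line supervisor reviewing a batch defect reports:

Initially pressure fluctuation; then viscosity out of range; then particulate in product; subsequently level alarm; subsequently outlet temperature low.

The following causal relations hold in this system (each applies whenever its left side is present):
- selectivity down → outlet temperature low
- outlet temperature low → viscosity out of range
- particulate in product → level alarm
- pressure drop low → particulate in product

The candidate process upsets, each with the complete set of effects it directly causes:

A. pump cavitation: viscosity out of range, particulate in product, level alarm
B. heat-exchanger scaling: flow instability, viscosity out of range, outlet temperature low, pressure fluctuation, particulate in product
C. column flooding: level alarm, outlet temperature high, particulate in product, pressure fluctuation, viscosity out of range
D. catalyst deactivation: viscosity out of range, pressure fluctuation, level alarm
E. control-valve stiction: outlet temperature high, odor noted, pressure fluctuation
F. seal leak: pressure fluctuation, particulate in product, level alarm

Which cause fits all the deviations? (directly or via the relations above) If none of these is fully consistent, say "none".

Testing each hypothesis:
(A) pump cavitation — pressure fluctuation -; viscosity out of range +; particulate in product +; level alarm +; outlet temperature low -
(B) heat-exchanger scaling — accounts for every observation (level alarm by particulate in product → level alarm)
(C) column flooding — fails on outlet temperature low (predicts outlet temperature high, not outlet temperature low)
(D) catalyst deactivation — does not account for particulate in product, outlet temperature low
(E) control-valve stiction — fails on viscosity out of range, particulate in product, level alarm, outlet temperature low (predicts outlet temperature high, not outlet temperature low)
(F) seal leak — does not account for viscosity out of range, outlet temperature low
(B) is the only candidate with no mismatches.

B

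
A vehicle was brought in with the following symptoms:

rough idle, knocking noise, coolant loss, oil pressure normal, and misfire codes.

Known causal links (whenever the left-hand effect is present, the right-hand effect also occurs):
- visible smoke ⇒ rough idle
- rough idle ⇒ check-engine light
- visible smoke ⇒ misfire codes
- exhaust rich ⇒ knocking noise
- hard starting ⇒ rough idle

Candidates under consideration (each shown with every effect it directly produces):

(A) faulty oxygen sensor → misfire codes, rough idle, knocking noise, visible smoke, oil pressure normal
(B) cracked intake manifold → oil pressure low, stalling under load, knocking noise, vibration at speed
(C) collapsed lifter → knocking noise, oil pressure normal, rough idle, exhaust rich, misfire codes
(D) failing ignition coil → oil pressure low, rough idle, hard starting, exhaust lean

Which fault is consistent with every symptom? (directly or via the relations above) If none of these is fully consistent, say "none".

none

Testing each hypothesis:
(A) faulty oxygen sensor — rough idle +; knocking noise +; coolant loss -; oil pressure normal +; misfire codes +
(B) cracked intake manifold — rough idle -; knocking noise +; coolant loss -; oil pressure normal -; misfire codes -
(C) collapsed lifter — rough idle +; knocking noise +; coolant loss -; oil pressure normal +; misfire codes +
(D) failing ignition coil — rough idle +; knocking noise -; coolant loss -; oil pressure normal -; misfire codes -
Every candidate fails on at least one observation.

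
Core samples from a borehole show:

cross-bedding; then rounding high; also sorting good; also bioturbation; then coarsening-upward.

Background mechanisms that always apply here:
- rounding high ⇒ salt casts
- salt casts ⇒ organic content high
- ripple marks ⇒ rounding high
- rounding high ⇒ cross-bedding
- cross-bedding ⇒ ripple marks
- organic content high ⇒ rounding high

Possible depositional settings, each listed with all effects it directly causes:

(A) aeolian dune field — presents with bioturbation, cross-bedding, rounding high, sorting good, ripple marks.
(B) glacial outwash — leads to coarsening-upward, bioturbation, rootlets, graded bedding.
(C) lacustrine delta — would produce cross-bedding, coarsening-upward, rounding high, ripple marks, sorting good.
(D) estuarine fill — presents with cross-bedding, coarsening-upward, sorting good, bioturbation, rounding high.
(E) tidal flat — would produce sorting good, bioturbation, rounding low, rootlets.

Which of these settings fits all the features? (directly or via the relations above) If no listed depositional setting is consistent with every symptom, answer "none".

Checking each candidate against the observations:
(A) aeolian dune field — cross-bedding +; rounding high +; sorting good +; bioturbation +; coarsening-upward -
(B) glacial outwash — cross-bedding -; rounding high -; sorting good -; bioturbation +; coarsening-upward +
(C) lacustrine delta — cross-bedding +; rounding high +; sorting good +; bioturbation -; coarsening-upward +
(D) estuarine fill — cross-bedding +; rounding high +; sorting good +; bioturbation +; coarsening-upward +
(E) tidal flat — fails on cross-bedding, rounding high, coarsening-upward (predicts rounding low, not rounding high)
(D) is the only candidate with no mismatches.

D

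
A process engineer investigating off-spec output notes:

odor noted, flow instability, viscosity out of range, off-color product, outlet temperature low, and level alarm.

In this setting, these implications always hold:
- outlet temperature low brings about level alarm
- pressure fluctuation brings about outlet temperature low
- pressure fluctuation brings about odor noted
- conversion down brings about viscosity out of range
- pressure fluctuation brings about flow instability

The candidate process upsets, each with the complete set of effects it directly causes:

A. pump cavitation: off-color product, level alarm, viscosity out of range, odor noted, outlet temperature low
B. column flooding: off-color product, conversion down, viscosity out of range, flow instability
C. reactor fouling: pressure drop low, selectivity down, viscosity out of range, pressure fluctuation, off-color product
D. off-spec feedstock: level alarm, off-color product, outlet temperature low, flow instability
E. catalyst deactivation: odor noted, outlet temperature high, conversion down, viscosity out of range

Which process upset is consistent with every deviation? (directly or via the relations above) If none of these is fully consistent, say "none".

C

For each candidate, compare predicted effects to what was observed:
(A) pump cavitation — odor noted ✓; flow instability ✗; viscosity out of range ✓; off-color product ✓; outlet temperature low ✓; level alarm ✓
(B) column flooding — odor noted ✗; flow instability ✓; viscosity out of range ✓; off-color product ✓; outlet temperature low ✗; level alarm ✗
(C) reactor fouling — accounts for every observation (odor noted by pressure fluctuation → odor noted)
(D) off-spec feedstock — does not account for odor noted, viscosity out of range
(E) catalyst deactivation — fails on flow instability, off-color product, outlet temperature low, level alarm (predicts outlet temperature high, not outlet temperature low)
Only (C) is consistent with every observation.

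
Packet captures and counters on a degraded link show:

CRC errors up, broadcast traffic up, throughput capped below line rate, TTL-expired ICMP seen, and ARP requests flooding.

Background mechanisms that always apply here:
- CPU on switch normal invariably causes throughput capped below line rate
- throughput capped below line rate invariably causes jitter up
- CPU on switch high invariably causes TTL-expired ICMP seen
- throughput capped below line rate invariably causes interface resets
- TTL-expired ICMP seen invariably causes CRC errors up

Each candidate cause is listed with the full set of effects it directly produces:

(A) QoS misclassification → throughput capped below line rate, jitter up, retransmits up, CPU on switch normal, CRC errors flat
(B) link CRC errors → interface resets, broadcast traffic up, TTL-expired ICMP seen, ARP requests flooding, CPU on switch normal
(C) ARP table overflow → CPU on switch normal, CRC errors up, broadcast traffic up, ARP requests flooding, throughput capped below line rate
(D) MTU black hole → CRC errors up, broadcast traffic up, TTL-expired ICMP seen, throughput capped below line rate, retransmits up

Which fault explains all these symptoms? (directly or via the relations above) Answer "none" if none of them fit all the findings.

B

Testing each hypothesis:
(A) QoS misclassification — CRC errors up ✗; broadcast traffic up ✗; throughput capped below line rate ✓; TTL-expired ICMP seen ✗; ARP requests flooding ✗
(B) link CRC errors — accounts for every observation (CRC errors up through TTL-expired ICMP seen → CRC errors up)
(C) ARP table overflow — CRC errors up ✓; broadcast traffic up ✓; throughput capped below line rate ✓; TTL-expired ICMP seen ✗; ARP requests flooding ✓
(D) MTU black hole — CRC errors up ✓; broadcast traffic up ✓; throughput capped below line rate ✓; TTL-expired ICMP seen ✓; ARP requests flooding ✗
Only (B) is consistent with every observation.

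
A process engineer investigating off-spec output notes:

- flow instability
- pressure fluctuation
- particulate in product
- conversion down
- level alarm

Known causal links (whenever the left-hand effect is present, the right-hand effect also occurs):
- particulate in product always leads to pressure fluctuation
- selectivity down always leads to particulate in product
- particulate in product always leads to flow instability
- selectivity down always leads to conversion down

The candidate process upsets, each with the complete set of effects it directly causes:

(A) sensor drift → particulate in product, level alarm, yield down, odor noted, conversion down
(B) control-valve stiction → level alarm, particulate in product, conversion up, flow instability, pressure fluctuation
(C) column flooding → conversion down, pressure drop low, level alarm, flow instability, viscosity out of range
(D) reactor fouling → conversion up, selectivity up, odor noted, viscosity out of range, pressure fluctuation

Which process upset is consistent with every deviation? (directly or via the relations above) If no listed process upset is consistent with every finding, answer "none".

A

Per-candidate check:
(A) sensor drift — accounts for every observation (flow instability through particulate in product → flow instability)
(B) control-valve stiction — flow instability +; pressure fluctuation +; particulate in product +; conversion down -; level alarm +
(C) column flooding — flow instability +; pressure fluctuation -; particulate in product -; conversion down +; level alarm +
(D) reactor fouling — fails on flow instability, particulate in product, conversion down, level alarm (predicts conversion up, not conversion down)
(A) alone accounts for all the evidence.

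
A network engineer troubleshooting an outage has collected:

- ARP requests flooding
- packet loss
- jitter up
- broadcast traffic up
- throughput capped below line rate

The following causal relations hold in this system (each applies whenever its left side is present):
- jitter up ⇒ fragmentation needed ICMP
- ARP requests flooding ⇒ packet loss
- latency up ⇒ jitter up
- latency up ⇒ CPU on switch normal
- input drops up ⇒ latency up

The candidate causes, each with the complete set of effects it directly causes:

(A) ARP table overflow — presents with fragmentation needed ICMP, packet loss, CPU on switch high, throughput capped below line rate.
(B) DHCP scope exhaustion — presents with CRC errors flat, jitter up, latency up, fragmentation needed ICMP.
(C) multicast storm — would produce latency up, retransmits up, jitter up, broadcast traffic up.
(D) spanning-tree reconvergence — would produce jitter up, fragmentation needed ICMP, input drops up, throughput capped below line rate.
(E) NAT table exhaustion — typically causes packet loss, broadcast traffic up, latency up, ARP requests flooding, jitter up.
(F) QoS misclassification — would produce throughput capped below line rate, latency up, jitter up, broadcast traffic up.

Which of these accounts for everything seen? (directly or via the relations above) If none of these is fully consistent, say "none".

none

Per-candidate check:
(A) ARP table overflow — ARP requests flooding NO; packet loss yes; jitter up NO; broadcast traffic up NO; throughput capped below line rate yes
(B) DHCP scope exhaustion — ARP requests flooding NO; packet loss NO; jitter up yes; broadcast traffic up NO; throughput capped below line rate NO
(C) multicast storm — ARP requests flooding NO; packet loss NO; jitter up yes; broadcast traffic up yes; throughput capped below line rate NO
(D) spanning-tree reconvergence — does not account for ARP requests flooding, packet loss, broadcast traffic up
(E) NAT table exhaustion — ARP requests flooding yes; packet loss yes; jitter up yes; broadcast traffic up yes; throughput capped below line rate NO
(F) QoS misclassification — ARP requests flooding NO; packet loss NO; jitter up yes; broadcast traffic up yes; throughput capped below line rate yes
No candidate is consistent with all observations.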